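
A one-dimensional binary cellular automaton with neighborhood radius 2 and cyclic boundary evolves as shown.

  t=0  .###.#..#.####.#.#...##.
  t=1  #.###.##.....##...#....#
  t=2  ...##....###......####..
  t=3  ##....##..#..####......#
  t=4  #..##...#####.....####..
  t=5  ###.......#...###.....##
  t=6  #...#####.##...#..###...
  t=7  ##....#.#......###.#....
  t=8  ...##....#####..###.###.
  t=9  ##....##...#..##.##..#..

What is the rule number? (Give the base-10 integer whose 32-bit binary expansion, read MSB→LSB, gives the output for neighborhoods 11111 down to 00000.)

  ##### -> #   bit 31 = 1  t=4,i=10
  ####. -> .   bit 30 = 0  t=0,i=12
  ###.# -> #   bit 29 = 1  t=0,i=3
  ###.. -> .   bit 28 = 0  t=2,i=11
  ##.## -> .   bit 27 = 0  t=1,i=1
  ##.#. -> #   bit 26 = 1  t=0,i=4
  ##..# -> #   bit 25 = 1  t=0,i=23
  ##... -> .   bit 24 = 0  t=1,i=8
  #.### -> .   bit 23 = 0  t=0,i=10
  #.##. -> .   bit 22 = 0  t=1,i=6
  #.#.# -> .   bit 21 = 0  t=0,i=15
  #.#.. -> .   bit 20 = 0  t=0,i=5
  #..## -> #   bit 19 = 1  t=0,i=0
  #..#. -> #   bit 18 = 1  t=0,i=7
  #...# -> .   bit 17 = 0  t=0,i=19
  #.... -> #   bit 16 = 1  t=1,i=9
  .#### -> .   bit 15 = 0  t=0,i=11
  .###. -> #   bit 14 = 1  t=0,i=2
  .##.# -> .   bit 13 = 0  t=1,i=0
  .##.. -> .   bit 12 = 0  t=0,i=22
  .#.## -> .   bit 11 = 0  t=0,i=9
  .#.#. -> .   bit 10 = 0  t=0,i=16
  .#..# -> #   bit 9 = 1  t=0,i=6
  .#... -> #   bit 8 = 1  t=0,i=18
  ..### -> .   bit 7 = 0  t=0,i=1
  ..##. -> .   bit 6 = 0  t=0,i=21
  ..#.# -> .   bit 5 = 0  t=0,i=8
  ..#.. -> #   bit 4 = 1  t=1,i=18
  ...## -> .   bit 3 = 0  t=0,i=20
  ...#. -> .   bit 2 = 0  t=1,i=17
  ....# -> #   bit 1 = 1  t=1,i=11
  ..... -> #   bit 0 = 1  t=1,i=10
  bits 10100110000011010100001100010011 = 2785886995

2785886995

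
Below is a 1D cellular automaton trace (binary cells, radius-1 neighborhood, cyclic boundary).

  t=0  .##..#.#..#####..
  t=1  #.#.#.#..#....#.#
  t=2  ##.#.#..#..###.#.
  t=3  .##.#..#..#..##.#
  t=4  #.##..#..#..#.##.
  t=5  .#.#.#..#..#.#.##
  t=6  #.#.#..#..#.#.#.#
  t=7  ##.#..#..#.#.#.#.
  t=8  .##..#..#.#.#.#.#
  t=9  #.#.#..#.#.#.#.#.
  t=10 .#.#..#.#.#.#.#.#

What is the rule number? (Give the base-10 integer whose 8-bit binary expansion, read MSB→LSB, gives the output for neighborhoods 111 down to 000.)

  nb ###: next=.  (t=0,i=11, bit7=0)
  nb ##.: next=#  (t=0,i=2, bit6=1)
  nb #.#: next=#  (t=0,i=6, bit5=1)
  nb #..: next=.  (t=0,i=3, bit4=0)
  nb .##: next=.  (t=0,i=1, bit3=0)
  nb .#.: next=.  (t=0,i=5, bit2=0)
  nb ..#: next=#  (t=0,i=0, bit1=1)
  nb ...: next=#  (t=0,i=16, bit0=1)
  bits 01100011 = 99

99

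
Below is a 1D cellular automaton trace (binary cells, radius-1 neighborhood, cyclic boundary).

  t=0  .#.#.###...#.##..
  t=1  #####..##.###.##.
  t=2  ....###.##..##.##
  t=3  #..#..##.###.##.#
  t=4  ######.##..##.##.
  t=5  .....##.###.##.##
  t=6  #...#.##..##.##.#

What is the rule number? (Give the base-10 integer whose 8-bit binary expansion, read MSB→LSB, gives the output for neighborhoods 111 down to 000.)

  ### -> .   bit 7 = 0  t=0,i=6
  ##. -> #   bit 6 = 1  t=0,i=7
  #.# -> #   bit 5 = 1  t=0,i=2
  #.. -> #   bit 4 = 1  t=0,i=8
  .## -> .   bit 3 = 0  t=0,i=5
  .#. -> #   bit 2 = 1  t=0,i=1
  ..# -> #   bit 1 = 1  t=0,i=0
  ... -> .   bit 0 = 0  t=0,i=9
  bits 01110110 = 118

118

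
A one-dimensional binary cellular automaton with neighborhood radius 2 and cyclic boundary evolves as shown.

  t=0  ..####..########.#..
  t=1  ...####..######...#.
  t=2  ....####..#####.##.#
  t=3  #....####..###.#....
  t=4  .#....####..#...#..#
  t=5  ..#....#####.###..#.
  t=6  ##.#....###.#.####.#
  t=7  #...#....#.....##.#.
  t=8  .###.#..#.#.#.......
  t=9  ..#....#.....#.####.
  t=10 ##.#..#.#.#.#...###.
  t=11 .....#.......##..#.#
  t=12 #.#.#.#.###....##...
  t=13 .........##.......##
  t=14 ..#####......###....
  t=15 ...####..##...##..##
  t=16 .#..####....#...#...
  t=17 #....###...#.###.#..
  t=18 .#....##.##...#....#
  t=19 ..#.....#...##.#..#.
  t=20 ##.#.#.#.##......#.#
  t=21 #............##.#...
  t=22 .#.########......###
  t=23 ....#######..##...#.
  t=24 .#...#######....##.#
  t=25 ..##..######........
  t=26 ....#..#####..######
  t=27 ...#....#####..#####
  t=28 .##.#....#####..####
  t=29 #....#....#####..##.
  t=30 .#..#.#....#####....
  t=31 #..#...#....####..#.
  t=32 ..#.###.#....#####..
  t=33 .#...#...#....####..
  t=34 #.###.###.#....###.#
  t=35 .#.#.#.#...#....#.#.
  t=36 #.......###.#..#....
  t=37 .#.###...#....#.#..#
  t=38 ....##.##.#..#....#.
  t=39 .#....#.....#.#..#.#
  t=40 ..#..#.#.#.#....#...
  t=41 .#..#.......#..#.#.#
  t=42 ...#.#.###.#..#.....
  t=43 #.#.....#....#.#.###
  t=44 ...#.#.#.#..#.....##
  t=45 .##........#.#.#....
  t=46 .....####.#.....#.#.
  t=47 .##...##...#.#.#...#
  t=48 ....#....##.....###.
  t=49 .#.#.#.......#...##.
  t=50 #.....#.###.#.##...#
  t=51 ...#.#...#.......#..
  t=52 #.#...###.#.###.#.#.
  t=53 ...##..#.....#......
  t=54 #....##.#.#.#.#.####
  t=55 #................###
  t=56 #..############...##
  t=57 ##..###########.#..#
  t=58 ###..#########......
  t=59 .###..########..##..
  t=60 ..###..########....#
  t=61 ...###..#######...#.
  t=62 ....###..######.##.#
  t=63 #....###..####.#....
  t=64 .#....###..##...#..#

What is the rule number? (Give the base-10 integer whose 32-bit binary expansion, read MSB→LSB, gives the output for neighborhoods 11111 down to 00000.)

  ##### -> #   bit 31 = 1  t=0,i=10
  ####. -> #   bit 30 = 1  t=0,i=4
  ###.# -> .   bit 29 = 0  t=0,i=15
  ###.. -> #   bit 28 = 1  t=0,i=5
  ##.## -> #   bit 27 = 1  t=2,i=15
  ##.#. -> .   bit 26 = 0  t=0,i=16
  ##..# -> #   bit 25 = 1  t=0,i=6
  ##... -> .   bit 24 = 0  t=1,i=15
  #.### -> .   bit 23 = 0  t=5,i=13
  #.##. -> .   bit 22 = 0  t=2,i=16
  #.#.# -> .   bit 21 = 0  t=6,i=12
  #.#.. -> .   bit 20 = 0  t=0,i=17
  #..## -> .   bit 19 = 0  t=0,i=7
  #..#. -> #   bit 18 = 1  t=4,i=11
  #...# -> #   bit 17 = 1  t=1,i=16
  #.... -> .   bit 16 = 0  t=0,i=19
  .#### -> #   bit 15 = 1  t=0,i=3
  .###. -> #   bit 14 = 1  t=3,i=12
  .##.# -> .   bit 13 = 0  t=2,i=17
  .##.. -> .   bit 12 = 0  t=11,i=14
  .#.## -> .   bit 11 = 0  t=6,i=13
  .#.#. -> .   bit 10 = 0  t=4,i=0
  .#..# -> .   bit 9 = 0  t=4,i=17
  .#... -> #   bit 8 = 1  t=0,i=18
  ..### -> .   bit 7 = 0  t=0,i=2
  ..##. -> .   bit 6 = 0  t=7,i=15
  ..#.# -> .   bit 5 = 0  t=4,i=19
  ..#.. -> .   bit 4 = 0  t=1,i=18
  ...## -> .   bit 3 = 0  t=0,i=1
  ...#. -> #   bit 2 = 1  t=1,i=17
  ....# -> .   bit 1 = 0  t=0,i=0
  ..... -> #   bit 0 = 1  t=7,i=12
  bits 11011010000001101100000100000101 = 3657875717

3657875717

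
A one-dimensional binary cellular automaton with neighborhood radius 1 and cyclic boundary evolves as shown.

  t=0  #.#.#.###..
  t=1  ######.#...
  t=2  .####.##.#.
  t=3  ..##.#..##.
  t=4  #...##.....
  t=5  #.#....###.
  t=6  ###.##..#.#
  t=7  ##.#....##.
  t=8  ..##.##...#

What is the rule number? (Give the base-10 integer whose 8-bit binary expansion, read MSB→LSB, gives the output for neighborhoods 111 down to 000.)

165

  [7] ### => #  t=0,i=7
  [6] ##. => .  t=0,i=8
  [5] #.# => #  t=0,i=1
  [4] #.. => .  t=0,i=9
  [3] .## => .  t=0,i=6
  [2] .#. => #  t=0,i=0
  [1] ..# => .  t=0,i=10
  [0] ... => #  t=1,i=9
  bits 10100101 = 165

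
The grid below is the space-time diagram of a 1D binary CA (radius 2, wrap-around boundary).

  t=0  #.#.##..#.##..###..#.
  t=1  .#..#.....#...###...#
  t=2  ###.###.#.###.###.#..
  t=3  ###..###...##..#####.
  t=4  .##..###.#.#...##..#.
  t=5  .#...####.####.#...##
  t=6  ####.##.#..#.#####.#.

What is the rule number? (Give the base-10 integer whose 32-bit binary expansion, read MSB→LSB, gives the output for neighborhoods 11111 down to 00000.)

  #####|.  b31=0 t=3,i=17
  ####.|.  b30=0 t=3,i=18
  ###.#|#  b29=1 t=2,i=2
  ###..|#  b28=1 t=0,i=16
  ##.##|.  b27=0 t=2,i=3
  ##.#.|#  b26=1 t=2,i=7
  ##..#|.  b25=0 t=0,i=6
  ##...|.  b24=0 t=1,i=17
  #.###|.  b23=0 t=2,i=4
  #.##.|#  b22=1 t=0,i=4
  #.#.#|.  b21=0 t=0,i=0
  #.#..|#  b20=1 t=1,i=1
  #..##|.  b19=0 t=0,i=13
  #..#.|.  b18=0 t=0,i=7
  #...#|#  b17=1 t=1,i=12
  #....|#  b16=1 t=1,i=6
  .####|#  b15=1 t=3,i=16
  .###.|#  b14=1 t=0,i=15
  .##.#|.  b13=0 t=5,i=20
  .##..|.  b12=0 t=0,i=5
  .#.##|.  b11=0 t=0,i=3
  .#.#.|#  b10=1 t=0,i=1
  .#..#|#  b9=1 t=1,i=2
  .#...|#  b8=1 t=1,i=5
  ..###|#  b7=1 t=0,i=14
  ..##.|#  b6=1 t=3,i=11
  ..#.#|.  b5=0 t=0,i=8
  ..#..|#  b4=1 t=1,i=4
  ...##|.  b3=0 t=1,i=13
  ...#.|.  b2=0 t=1,i=9
  ....#|#  b1=1 t=1,i=8
  .....|.  b0=0 t=1,i=7
  bits 00110100010100111100011111010010 = 877905874

877905874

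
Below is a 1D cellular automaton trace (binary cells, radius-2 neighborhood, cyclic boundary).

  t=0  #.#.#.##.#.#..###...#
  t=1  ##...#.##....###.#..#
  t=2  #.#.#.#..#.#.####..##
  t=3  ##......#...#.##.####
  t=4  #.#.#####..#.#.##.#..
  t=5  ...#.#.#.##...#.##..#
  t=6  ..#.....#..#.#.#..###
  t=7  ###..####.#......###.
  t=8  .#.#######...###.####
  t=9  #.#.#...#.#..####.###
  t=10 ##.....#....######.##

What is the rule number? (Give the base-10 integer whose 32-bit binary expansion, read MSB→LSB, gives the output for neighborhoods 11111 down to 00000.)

  [31] ##### => .  t=3,i=19
  [30] ####. => #  t=2,i=15
  [29] ###.# => #  t=1,i=15
  [28] ###.. => .  t=0,i=16
  [27] ##.## => #  t=3,i=16
  [26] ##.#. => #  t=0,i=1
  [25] ##..# => #  t=2,i=17
  [24] ##... => #  t=0,i=17
  [23] #.### => .  t=2,i=13
  [22] #.##. => .  t=0,i=6
  [21] #.#.# => .  t=0,i=2
  [20] #.#.. => .  t=0,i=11
  [19] #..## => #  t=0,i=13
  [18] #..#. => #  t=2,i=8
  [17] #...# => .  t=0,i=18
  [16] #.... => .  t=1,i=10
  [15] .#### => #  t=2,i=14
  [14] .###. => #  t=0,i=15
  [13] .##.# => #  t=0,i=0
  [12] .##.. => .  t=1,i=8
  [11] .#.## => #  t=0,i=5
  [10] .#.#. => .  t=0,i=3
  [9] .#..# => .  t=0,i=12
  [8] .#... => .  t=3,i=9
  [7] ..### => #  t=0,i=14
  [6] ..##. => #  t=0,i=20
  [5] ..#.# => .  t=1,i=5
  [4] ..#.. => #  t=3,i=8
  [3] ...## => .  t=0,i=19
  [2] ...#. => #  t=1,i=4
  [1] ....# => #  t=1,i=11
  [0] ..... => #  t=3,i=4
  bits 01101111000011001110100011010111 = 1863117015

1863117015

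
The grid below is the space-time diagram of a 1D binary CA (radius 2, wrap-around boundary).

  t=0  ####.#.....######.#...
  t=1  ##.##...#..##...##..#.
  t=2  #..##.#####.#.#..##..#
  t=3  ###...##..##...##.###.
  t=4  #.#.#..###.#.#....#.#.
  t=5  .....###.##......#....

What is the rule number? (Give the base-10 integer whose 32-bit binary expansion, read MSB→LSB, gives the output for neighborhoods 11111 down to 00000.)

  ##### -> .   bit 31 = 0  t=0,i=13
  ####. -> .   bit 30 = 0  t=0,i=2
  ###.# -> #   bit 29 = 1  t=0,i=3
  ###.. -> #   bit 28 = 1  t=3,i=2
  ##.## -> .   bit 27 = 0  t=1,i=2
  ##.#. -> #   bit 26 = 1  t=0,i=4
  ##..# -> #   bit 25 = 1  t=1,i=18
  ##... -> .   bit 24 = 0  t=1,i=5
  #.### -> #   bit 23 = 1  t=2,i=6
  #.##. -> #   bit 22 = 1  t=1,i=0
  #.#.# -> .   bit 21 = 0  t=2,i=12
  #.#.. -> .   bit 20 = 0  t=0,i=5
  #..## -> #   bit 19 = 1  t=1,i=10
  #..#. -> .   bit 18 = 0  t=1,i=19
  #...# -> #   bit 17 = 1  t=0,i=20
  #.... -> .   bit 16 = 0  t=0,i=7
  .#### -> #   bit 15 = 1  t=0,i=1
  .###. -> .   bit 14 = 0  t=3,i=1
  .##.# -> .   bit 13 = 0  t=1,i=1
  .##.. -> #   bit 12 = 1  t=1,i=4
  .#.## -> #   bit 11 = 1  t=1,i=21
  .#.#. -> .   bit 10 = 0  t=2,i=13
  .#..# -> #   bit 9 = 1  t=1,i=9
  .#... -> .   bit 8 = 0  t=0,i=6
  ..### -> #   bit 7 = 1  t=0,i=0
  ..##. -> .   bit 6 = 0  t=1,i=11
  ..#.# -> .   bit 5 = 0  t=1,i=20
  ..#.. -> #   bit 4 = 1  t=1,i=8
  ...## -> .   bit 3 = 0  t=0,i=10
  ...#. -> #   bit 2 = 1  t=1,i=7
  ....# -> .   bit 1 = 0  t=0,i=9
  ..... -> #   bit 0 = 1  t=0,i=8
  bits 00110110110010101001101010010101 = 919247509

919247509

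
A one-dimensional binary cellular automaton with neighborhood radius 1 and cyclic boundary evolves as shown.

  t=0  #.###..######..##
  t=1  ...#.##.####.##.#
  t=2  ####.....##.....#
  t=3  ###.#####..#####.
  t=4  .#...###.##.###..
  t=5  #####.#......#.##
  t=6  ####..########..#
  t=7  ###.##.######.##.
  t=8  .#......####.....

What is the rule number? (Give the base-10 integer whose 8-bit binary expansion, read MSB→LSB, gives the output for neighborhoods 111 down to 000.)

151

  nb ###: next=#  (t=0,i=3, bit7=1)
  nb ##.: next=.  (t=0,i=0, bit6=0)
  nb #.#: next=.  (t=0,i=1, bit5=0)
  nb #..: next=#  (t=0,i=5, bit4=1)
  nb .##: next=.  (t=0,i=2, bit3=0)
  nb .#.: next=#  (t=1,i=3, bit2=1)
  nb ..#: next=#  (t=0,i=6, bit1=1)
  nb ...: next=#  (t=1,i=1, bit0=1)
  bits 10010111 = 151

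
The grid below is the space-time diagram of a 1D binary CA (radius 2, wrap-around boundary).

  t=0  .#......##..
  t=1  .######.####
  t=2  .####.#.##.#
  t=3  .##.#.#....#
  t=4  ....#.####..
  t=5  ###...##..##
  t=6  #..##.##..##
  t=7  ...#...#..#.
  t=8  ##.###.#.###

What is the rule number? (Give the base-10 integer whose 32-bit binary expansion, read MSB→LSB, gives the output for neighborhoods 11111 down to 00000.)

  #####|#  b31=1 t=1,i=3
  ####.|.  b30=0 t=1,i=5
  ###.#|#  b29=1 t=1,i=6
  ###..|.  b28=0 t=4,i=9
  ##.##|.  b27=0 t=1,i=0
  ##.#.|.  b26=0 t=2,i=5
  ##..#|.  b25=0 t=5,i=8
  ##...|#  b24=1 t=0,i=10
  #.###|#  b23=1 t=1,i=1
  #.##.|.  b22=0 t=2,i=8
  #.#.#|#  b21=1 t=2,i=6
  #.#..|#  b20=1 t=3,i=6
  #..##|.  b19=0 t=5,i=9
  #..#.|#  b18=1 t=7,i=9
  #...#|#  b17=1 t=0,i=11
  #....|#  b16=1 t=0,i=3
  .####|#  b15=1 t=1,i=2
  .###.|.  b14=0 t=6,i=11
  .##.#|.  b13=0 t=2,i=9
  .##..|#  b12=1 t=0,i=9
  .#.##|.  b11=0 t=2,i=0
  .#.#.|.  b10=0 t=3,i=5
  .#..#|.  b9=0 t=7,i=8
  .#...|#  b8=1 t=0,i=2
  ..###|#  b7=1 t=5,i=10
  ..##.|#  b6=1 t=0,i=8
  ..#.#|.  b5=0 t=3,i=11
  ..#..|#  b4=1 t=0,i=1
  ...##|.  b3=0 t=0,i=7
  ...#.|.  b2=0 t=0,i=0
  ....#|#  b1=1 t=0,i=6
  .....|#  b0=1 t=0,i=4
  bits 10100001101101111001000111010011 = 2713162195

2713162195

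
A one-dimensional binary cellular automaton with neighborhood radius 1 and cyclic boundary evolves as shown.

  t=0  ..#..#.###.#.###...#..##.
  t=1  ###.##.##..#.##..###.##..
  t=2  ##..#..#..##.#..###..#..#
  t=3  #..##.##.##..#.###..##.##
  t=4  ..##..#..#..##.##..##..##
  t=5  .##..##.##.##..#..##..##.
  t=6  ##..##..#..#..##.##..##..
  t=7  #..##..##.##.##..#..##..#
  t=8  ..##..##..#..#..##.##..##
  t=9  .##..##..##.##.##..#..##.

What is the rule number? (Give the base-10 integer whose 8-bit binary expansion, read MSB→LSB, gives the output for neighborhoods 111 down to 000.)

  [7] ### => #  t=0,i=8
  [6] ##. => .  t=0,i=9
  [5] #.# => .  t=0,i=6
  [4] #.. => .  t=0,i=3
  [3] .## => #  t=0,i=7
  [2] .#. => #  t=0,i=2
  [1] ..# => #  t=0,i=1
  [0] ... => #  t=0,i=0
  bits 10001111 = 143

143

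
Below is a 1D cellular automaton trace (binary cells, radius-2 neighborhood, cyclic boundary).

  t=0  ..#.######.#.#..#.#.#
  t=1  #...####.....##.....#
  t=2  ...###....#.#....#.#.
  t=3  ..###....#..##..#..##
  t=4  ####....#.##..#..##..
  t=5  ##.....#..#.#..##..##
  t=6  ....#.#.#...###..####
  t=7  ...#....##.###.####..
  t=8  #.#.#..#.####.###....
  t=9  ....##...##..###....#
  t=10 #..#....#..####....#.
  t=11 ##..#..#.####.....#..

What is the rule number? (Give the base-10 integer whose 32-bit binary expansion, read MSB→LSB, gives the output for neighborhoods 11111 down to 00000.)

2329469837

  ##### -> #   bit 31 = 1  t=0,i=6
  ####. -> .   bit 30 = 0  t=0,i=8
  ###.# -> .   bit 29 = 0  t=0,i=9
  ###.. -> .   bit 28 = 0  t=1,i=7
  ##.## -> #   bit 27 = 1  t=7,i=10
  ##.#. -> .   bit 26 = 0  t=0,i=10
  ##..# -> #   bit 25 = 1  t=3,i=0
  ##... -> .   bit 24 = 0  t=1,i=1
  #.### -> #   bit 23 = 1  t=0,i=4
  #.##. -> #   bit 22 = 1  t=4,i=10
  #.#.# -> .   bit 21 = 0  t=0,i=11
  #.#.. -> #   bit 20 = 1  t=0,i=13
  #..## -> #   bit 19 = 1  t=3,i=1
  #..#. -> .   bit 18 = 0  t=0,i=1
  #...# -> .   bit 17 = 0  t=1,i=2
  #.... -> .   bit 16 = 0  t=1,i=9
  .#### -> #   bit 15 = 1  t=0,i=5
  .###. -> #   bit 14 = 1  t=2,i=4
  .##.# -> #   bit 13 = 1  t=7,i=9
  .##.. -> .   bit 12 = 0  t=1,i=0
  .#.## -> .   bit 11 = 0  t=0,i=3
  .#.#. -> .   bit 10 = 0  t=0,i=12
  .#..# -> #   bit 9 = 1  t=0,i=0
  .#... -> #   bit 8 = 1  t=2,i=13
  ..### -> #   bit 7 = 1  t=1,i=4
  ..##. -> .   bit 6 = 0  t=1,i=13
  ..#.# -> .   bit 5 = 0  t=0,i=2
  ..#.. -> .   bit 4 = 0  t=3,i=9
  ...## -> #   bit 3 = 1  t=1,i=3
  ...#. -> #   bit 2 = 1  t=2,i=9
  ....# -> .   bit 1 = 0  t=1,i=11
  ..... -> #   bit 0 = 1  t=1,i=10
  bits 10001010110110001110001110001101 = 2329469837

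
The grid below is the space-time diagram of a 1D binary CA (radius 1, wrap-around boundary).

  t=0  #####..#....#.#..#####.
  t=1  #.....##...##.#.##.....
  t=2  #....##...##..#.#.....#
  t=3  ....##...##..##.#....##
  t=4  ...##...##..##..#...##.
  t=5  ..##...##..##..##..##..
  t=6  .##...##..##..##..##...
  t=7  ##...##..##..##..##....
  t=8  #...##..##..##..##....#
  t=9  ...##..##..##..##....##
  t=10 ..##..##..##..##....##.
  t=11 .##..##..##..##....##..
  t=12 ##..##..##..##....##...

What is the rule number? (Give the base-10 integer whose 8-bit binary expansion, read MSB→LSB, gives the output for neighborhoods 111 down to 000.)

14

  nb ###: next=.  (t=0,i=1, bit7=0)
  nb ##.: next=.  (t=0,i=4, bit6=0)
  nb #.#: next=.  (t=0,i=13, bit5=0)
  nb #..: next=.  (t=0,i=5, bit4=0)
  nb .##: next=#  (t=0,i=0, bit3=1)
  nb .#.: next=#  (t=0,i=7, bit2=1)
  nb ..#: next=#  (t=0,i=6, bit1=1)
  nb ...: next=.  (t=0,i=9, bit0=0)
  bits 00001110 = 14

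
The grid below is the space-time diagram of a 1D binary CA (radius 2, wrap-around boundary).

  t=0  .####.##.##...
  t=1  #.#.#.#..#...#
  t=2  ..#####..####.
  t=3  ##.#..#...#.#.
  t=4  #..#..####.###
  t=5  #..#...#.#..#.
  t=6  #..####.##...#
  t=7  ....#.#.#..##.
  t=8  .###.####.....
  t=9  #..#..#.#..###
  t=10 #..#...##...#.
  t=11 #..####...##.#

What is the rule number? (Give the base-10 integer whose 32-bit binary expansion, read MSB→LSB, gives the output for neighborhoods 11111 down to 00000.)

812813599

  nb #####: next=.  (t=2,i=4, bit31=0)
  nb ####.: next=.  (t=0,i=3, bit30=0)
  nb ###.#: next=#  (t=0,i=4, bit29=1)
  nb ###..: next=#  (t=2,i=6, bit28=1)
  nb ##.##: next=.  (t=0,i=5, bit27=0)
  nb ##.#.: next=.  (t=1,i=1, bit26=0)
  nb ##..#: next=.  (t=2,i=7, bit25=0)
  nb ##...: next=.  (t=0,i=11, bit24=0)
  nb #.###: next=.  (t=4,i=11, bit23=0)
  nb #.##.: next=#  (t=0,i=6, bit22=1)
  nb #.#.#: next=#  (t=1,i=2, bit21=1)
  nb #.#..: next=#  (t=1,i=6, bit20=1)
  nb #..##: next=.  (t=2,i=8, bit19=0)
  nb #..#.: next=.  (t=1,i=8, bit18=0)
  nb #...#: next=#  (t=1,i=11, bit17=1)
  nb #....: next=.  (t=0,i=12, bit16=0)
  nb .####: next=#  (t=0,i=2, bit15=1)
  nb .###.: next=.  (t=8,i=2, bit14=0)
  nb .##.#: next=.  (t=0,i=7, bit13=0)
  nb .##..: next=.  (t=0,i=10, bit12=0)
  nb .#.##: next=#  (t=3,i=13, bit11=1)
  nb .#.#.: next=#  (t=1,i=3, bit10=1)
  nb .#..#: next=.  (t=1,i=7, bit9=0)
  nb .#...: next=#  (t=1,i=10, bit8=1)
  nb ..###: next=.  (t=0,i=1, bit7=0)
  nb ..##.: next=.  (t=1,i=13, bit6=0)
  nb ..#.#: next=.  (t=3,i=10, bit5=0)
  nb ..#..: next=#  (t=1,i=9, bit4=1)
  nb ...##: next=#  (t=0,i=0, bit3=1)
  nb ...#.: next=#  (t=3,i=9, bit2=1)
  nb ....#: next=#  (t=0,i=13, bit1=1)
  nb .....: next=#  (t=7,i=1, bit0=1)
  bits 00110000011100101000110100011111 = 812813599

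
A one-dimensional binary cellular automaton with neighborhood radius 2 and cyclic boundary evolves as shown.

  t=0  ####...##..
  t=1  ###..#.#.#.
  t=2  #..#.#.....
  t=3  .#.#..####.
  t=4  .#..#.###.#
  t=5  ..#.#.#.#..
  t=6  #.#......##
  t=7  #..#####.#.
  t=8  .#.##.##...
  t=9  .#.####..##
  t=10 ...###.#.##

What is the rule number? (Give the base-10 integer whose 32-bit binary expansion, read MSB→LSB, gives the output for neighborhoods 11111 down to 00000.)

1791206371

  ##### -> .   bit 31 = 0  t=7,i=5
  ####. -> #   bit 30 = 1  t=0,i=2
  ###.# -> #   bit 29 = 1  t=4,i=8
  ###.. -> .   bit 28 = 0  t=0,i=3
  ##.## -> #   bit 27 = 1  t=8,i=5
  ##.#. -> .   bit 26 = 0  t=4,i=9
  ##..# -> #   bit 25 = 1  t=0,i=9
  ##... -> .   bit 24 = 0  t=0,i=4
  #.### -> #   bit 23 = 1  t=1,i=0
  #.##. -> #   bit 22 = 1  t=8,i=3
  #.#.# -> .   bit 21 = 0  t=1,i=7
  #.#.. -> .   bit 20 = 0  t=2,i=5
  #..## -> .   bit 19 = 0  t=0,i=10
  #..#. -> .   bit 18 = 0  t=1,i=4
  #...# -> #   bit 17 = 1  t=0,i=5
  #.... -> #   bit 16 = 1  t=2,i=7
  .#### -> #   bit 15 = 1  t=0,i=1
  .###. -> .   bit 14 = 0  t=1,i=1
  .##.# -> #   bit 13 = 1  t=8,i=4
  .##.. -> .   bit 12 = 0  t=0,i=8
  .#.## -> .   bit 11 = 0  t=1,i=10
  .#.#. -> .   bit 10 = 0  t=1,i=6
  .#..# -> #   bit 9 = 1  t=2,i=1
  .#... -> #   bit 8 = 1  t=2,i=6
  ..### -> #   bit 7 = 1  t=0,i=0
  ..##. -> #   bit 6 = 1  t=0,i=7
  ..#.# -> #   bit 5 = 1  t=1,i=5
  ..#.. -> .   bit 4 = 0  t=2,i=0
  ...## -> .   bit 3 = 0  t=0,i=6
  ...#. -> .   bit 2 = 0  t=2,i=10
  ....# -> #   bit 1 = 1  t=2,i=9
  ..... -> #   bit 0 = 1  t=2,i=8
  bits 01101010110000111010001111100011 = 1791206371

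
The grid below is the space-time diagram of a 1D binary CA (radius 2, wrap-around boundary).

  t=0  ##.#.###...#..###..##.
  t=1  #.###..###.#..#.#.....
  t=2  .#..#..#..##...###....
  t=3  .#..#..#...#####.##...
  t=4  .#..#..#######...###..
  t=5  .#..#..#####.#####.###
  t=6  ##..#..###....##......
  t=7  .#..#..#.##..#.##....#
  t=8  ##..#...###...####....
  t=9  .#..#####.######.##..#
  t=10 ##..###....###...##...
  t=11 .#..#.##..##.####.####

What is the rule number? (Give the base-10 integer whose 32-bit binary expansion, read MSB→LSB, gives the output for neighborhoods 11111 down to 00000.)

  ##### -> #   bit 31 = 1  t=3,i=13
  ####. -> .   bit 30 = 0  t=3,i=14
  ###.# -> .   bit 29 = 0  t=1,i=9
  ###.. -> #   bit 28 = 1  t=0,i=7
  ##.## -> .   bit 27 = 0  t=0,i=21
  ##.#. -> #   bit 26 = 1  t=0,i=2
  ##..# -> .   bit 25 = 0  t=0,i=17
  ##... -> #   bit 24 = 1  t=0,i=8
  #.### -> .   bit 23 = 0  t=0,i=5
  #.##. -> #   bit 22 = 1  t=0,i=0
  #.#.# -> #   bit 21 = 1  t=0,i=3
  #.#.. -> #   bit 20 = 1  t=1,i=11
  #..## -> .   bit 19 = 0  t=0,i=13
  #..#. -> .   bit 18 = 0  t=1,i=13
  #...# -> #   bit 17 = 1  t=0,i=9
  #.... -> .   bit 16 = 0  t=1,i=18
  .#### -> #   bit 15 = 1  t=3,i=12
  .###. -> .   bit 14 = 0  t=0,i=6
  .##.# -> .   bit 13 = 0  t=0,i=1
  .##.. -> #   bit 12 = 1  t=2,i=11
  .#.## -> #   bit 11 = 1  t=0,i=4
  .#.#. -> #   bit 10 = 1  t=1,i=15
  .#..# -> .   bit 9 = 0  t=0,i=12
  .#... -> #   bit 8 = 1  t=1,i=17
  ..### -> #   bit 7 = 1  t=0,i=14
  ..##. -> .   bit 6 = 0  t=0,i=19
  ..#.# -> .   bit 5 = 0  t=1,i=0
  ..#.. -> #   bit 4 = 1  t=0,i=11
  ...## -> #   bit 3 = 1  t=2,i=14
  ...#. -> .   bit 2 = 0  t=0,i=10
  ....# -> .   bit 1 = 0  t=1,i=20
  ..... -> .   bit 0 = 0  t=1,i=19
  bits 10010101011100101001110110011000 = 2507316632

2507316632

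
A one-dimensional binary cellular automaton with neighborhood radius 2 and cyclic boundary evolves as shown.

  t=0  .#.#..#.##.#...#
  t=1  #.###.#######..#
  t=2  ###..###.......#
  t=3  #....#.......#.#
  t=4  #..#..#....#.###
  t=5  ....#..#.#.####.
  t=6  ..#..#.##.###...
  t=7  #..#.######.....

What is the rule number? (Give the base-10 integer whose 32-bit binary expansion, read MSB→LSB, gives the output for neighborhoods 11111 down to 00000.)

215007202

  [31] ##### => .  t=1,i=8
  [30] ####. => .  t=1,i=11
  [29] ###.# => .  t=1,i=4
  [28] ###.. => .  t=1,i=12
  [27] ##.## => #  t=1,i=1
  [26] ##.#. => #  t=0,i=10
  [25] ##..# => .  t=1,i=13
  [24] ##... => .  t=2,i=8
  [23] #.### => #  t=1,i=2
  [22] #.##. => #  t=0,i=8
  [21] #.#.# => .  t=0,i=1
  [20] #.#.. => #  t=0,i=3
  [19] #..## => .  t=1,i=14
  [18] #..#. => .  t=0,i=5
  [17] #...# => .  t=0,i=13
  [16] #.... => .  t=2,i=9
  [15] .#### => #  t=1,i=7
  [14] .###. => .  t=1,i=3
  [13] .##.# => #  t=0,i=9
  [12] .##.. => #  t=3,i=0
  [11] .#.## => #  t=0,i=7
  [10] .#.#. => #  t=0,i=0
  [9] .#..# => #  t=0,i=4
  [8] .#... => #  t=0,i=12
  [7] ..### => #  t=2,i=5
  [6] ..##. => #  t=1,i=15
  [5] ..#.# => #  t=0,i=6
  [4] ..#.. => .  t=3,i=5
  [3] ...## => .  t=2,i=14
  [2] ...#. => .  t=0,i=14
  [1] ....# => #  t=2,i=13
  [0] ..... => .  t=2,i=10
  bits 00001100110100001011111111100010 = 215007202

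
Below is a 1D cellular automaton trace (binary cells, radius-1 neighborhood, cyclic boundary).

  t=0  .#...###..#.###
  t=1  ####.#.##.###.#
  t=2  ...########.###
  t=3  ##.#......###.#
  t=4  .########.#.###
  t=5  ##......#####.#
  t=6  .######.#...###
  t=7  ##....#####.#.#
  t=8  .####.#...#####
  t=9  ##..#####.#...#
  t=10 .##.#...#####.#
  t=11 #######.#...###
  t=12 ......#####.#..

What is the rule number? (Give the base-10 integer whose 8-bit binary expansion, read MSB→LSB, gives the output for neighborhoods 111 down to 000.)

125

  ###|.  b7=0 t=0,i=6
  ##.|#  b6=1 t=0,i=7
  #.#|#  b5=1 t=0,i=0
  #..|#  b4=1 t=0,i=2
  .##|#  b3=1 t=0,i=5
  .#.|#  b2=1 t=0,i=1
  ..#|.  b1=0 t=0,i=4
  ...|#  b0=1 t=0,i=3
  bits 01111101 = 125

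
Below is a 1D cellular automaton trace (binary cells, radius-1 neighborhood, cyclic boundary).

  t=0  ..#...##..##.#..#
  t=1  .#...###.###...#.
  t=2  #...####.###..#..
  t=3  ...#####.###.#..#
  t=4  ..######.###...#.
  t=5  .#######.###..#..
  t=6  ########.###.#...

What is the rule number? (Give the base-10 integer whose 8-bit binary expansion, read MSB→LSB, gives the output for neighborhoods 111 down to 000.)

  nb ###: next=#  (t=1,i=6, bit7=1)
  nb ##.: next=#  (t=0,i=7, bit6=1)
  nb #.#: next=.  (t=0,i=12, bit5=0)
  nb #..: next=.  (t=0,i=0, bit4=0)
  nb .##: next=#  (t=0,i=6, bit3=1)
  nb .#.: next=.  (t=0,i=2, bit2=0)
  nb ..#: next=#  (t=0,i=1, bit1=1)
  nb ...: next=.  (t=0,i=4, bit0=0)
  bits 11001010 = 202

202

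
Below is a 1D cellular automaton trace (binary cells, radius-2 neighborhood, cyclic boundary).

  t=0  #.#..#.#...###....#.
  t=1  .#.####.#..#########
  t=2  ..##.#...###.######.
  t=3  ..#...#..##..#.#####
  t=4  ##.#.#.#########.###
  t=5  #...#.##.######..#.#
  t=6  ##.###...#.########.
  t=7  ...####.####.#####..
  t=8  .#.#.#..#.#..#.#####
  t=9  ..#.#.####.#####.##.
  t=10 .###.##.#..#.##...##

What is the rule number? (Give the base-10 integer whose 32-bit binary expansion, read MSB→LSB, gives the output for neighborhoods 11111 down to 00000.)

3549257702

  ##### -> #   bit 31 = 1  t=1,i=13
  ####. -> #   bit 30 = 1  t=1,i=5
  ###.# -> .   bit 29 = 0  t=1,i=6
  ###.. -> #   bit 28 = 1  t=0,i=13
  ##.## -> .   bit 27 = 0  t=2,i=12
  ##.#. -> .   bit 26 = 0  t=1,i=0
  ##..# -> #   bit 25 = 1  t=3,i=0
  ##... -> #   bit 24 = 1  t=0,i=14
  #.### -> #   bit 23 = 1  t=1,i=3
  #.##. -> .   bit 22 = 0  t=5,i=6
  #.#.# -> .   bit 21 = 0  t=0,i=0
  #.#.. -> .   bit 20 = 0  t=0,i=2
  #..## -> #   bit 19 = 1  t=1,i=10
  #..#. -> #   bit 18 = 1  t=0,i=4
  #...# -> .   bit 17 = 0  t=0,i=9
  #.... -> #   bit 16 = 1  t=0,i=15
  .#### -> .   bit 15 = 0  t=1,i=4
  .###. -> #   bit 14 = 1  t=0,i=12
  .##.# -> .   bit 13 = 0  t=2,i=3
  .##.. -> #   bit 12 = 1  t=3,i=10
  .#.## -> #   bit 11 = 1  t=1,i=2
  .#.#. -> #   bit 10 = 1  t=0,i=1
  .#..# -> #   bit 9 = 1  t=0,i=3
  .#... -> #   bit 8 = 1  t=0,i=8
  ..### -> #   bit 7 = 1  t=0,i=11
  ..##. -> #   bit 6 = 1  t=2,i=2
  ..#.# -> #   bit 5 = 1  t=0,i=5
  ..#.. -> .   bit 4 = 0  t=3,i=2
  ...## -> .   bit 3 = 0  t=0,i=10
  ...#. -> #   bit 2 = 1  t=0,i=17
  ....# -> #   bit 1 = 1  t=0,i=16
  ..... -> .   bit 0 = 0  t=7,i=0
  bits 11010011100011010101111111100110 = 3549257702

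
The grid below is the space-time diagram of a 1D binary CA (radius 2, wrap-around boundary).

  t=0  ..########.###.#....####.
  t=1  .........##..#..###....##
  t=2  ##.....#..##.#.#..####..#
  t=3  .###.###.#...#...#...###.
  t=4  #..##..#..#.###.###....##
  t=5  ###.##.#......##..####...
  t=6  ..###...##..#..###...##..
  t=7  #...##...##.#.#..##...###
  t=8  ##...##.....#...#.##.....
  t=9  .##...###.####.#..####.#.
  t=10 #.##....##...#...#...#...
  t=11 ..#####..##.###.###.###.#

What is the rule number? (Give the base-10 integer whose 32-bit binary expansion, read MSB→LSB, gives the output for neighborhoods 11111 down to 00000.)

996741398

  #####|.  b31=0 t=0,i=4
  ####.|.  b30=0 t=0,i=8
  ###.#|#  b29=1 t=0,i=9
  ###..|#  b28=1 t=0,i=23
  ##.##|#  b27=1 t=0,i=10
  ##.#.|.  b26=0 t=0,i=14
  ##..#|#  b25=1 t=1,i=11
  ##...|#  b24=1 t=0,i=24
  #.###|.  b23=0 t=0,i=11
  #.##.|#  b22=1 t=5,i=4
  #.#.#|#  b21=1 t=2,i=13
  #.#..|.  b20=0 t=0,i=15
  #..##|#  b19=1 t=1,i=15
  #..#.|.  b18=0 t=1,i=12
  #...#|.  b17=0 t=0,i=0
  #....|#  b16=1 t=0,i=17
  .####|.  b15=0 t=0,i=3
  .###.|.  b14=0 t=0,i=12
  .##.#|.  b13=0 t=2,i=11
  .##..|#  b12=1 t=1,i=10
  .#.##|.  b11=0 t=4,i=11
  .#.#.|.  b10=0 t=2,i=14
  .#..#|.  b9=0 t=1,i=14
  .#...|#  b8=1 t=0,i=16
  ..###|.  b7=0 t=0,i=2
  ..##.|.  b6=0 t=1,i=9
  ..#.#|.  b5=0 t=4,i=10
  ..#..|#  b4=1 t=1,i=13
  ...##|.  b3=0 t=0,i=1
  ...#.|#  b2=1 t=2,i=6
  ....#|#  b1=1 t=0,i=18
  .....|.  b0=0 t=1,i=2
  bits 00111011011010010001000100010110 = 996741398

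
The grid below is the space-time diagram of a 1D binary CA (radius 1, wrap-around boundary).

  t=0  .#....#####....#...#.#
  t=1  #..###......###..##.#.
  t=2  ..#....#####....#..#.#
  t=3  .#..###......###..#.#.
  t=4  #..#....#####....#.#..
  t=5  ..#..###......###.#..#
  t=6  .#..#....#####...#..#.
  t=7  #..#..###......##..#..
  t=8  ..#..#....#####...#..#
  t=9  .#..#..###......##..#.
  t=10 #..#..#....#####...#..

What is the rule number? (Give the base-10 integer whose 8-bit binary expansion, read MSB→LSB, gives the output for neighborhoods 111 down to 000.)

  ###|.  b7=0 t=0,i=7
  ##.|.  b6=0 t=0,i=10
  #.#|#  b5=1 t=0,i=0
  #..|.  b4=0 t=0,i=2
  .##|.  b3=0 t=0,i=6
  .#.|.  b2=0 t=0,i=1
  ..#|#  b1=1 t=0,i=5
  ...|#  b0=1 t=0,i=3
  bits 00100011 = 35

35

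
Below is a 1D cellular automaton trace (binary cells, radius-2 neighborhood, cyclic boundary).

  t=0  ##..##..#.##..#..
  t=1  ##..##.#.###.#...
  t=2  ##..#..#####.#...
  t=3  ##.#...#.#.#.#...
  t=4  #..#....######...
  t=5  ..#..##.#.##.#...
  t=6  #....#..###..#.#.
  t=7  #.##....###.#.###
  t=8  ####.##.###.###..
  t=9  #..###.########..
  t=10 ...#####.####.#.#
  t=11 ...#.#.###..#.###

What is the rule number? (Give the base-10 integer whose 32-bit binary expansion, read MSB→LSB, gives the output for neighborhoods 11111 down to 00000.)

  #####|#  b31=1 t=2,i=9
  ####.|.  b30=0 t=2,i=10
  ###.#|#  b29=1 t=1,i=11
  ###..|#  b28=1 t=4,i=13
  ##.##|#  b27=1 t=7,i=1
  ##.#.|.  b26=0 t=1,i=6
  ##..#|.  b25=0 t=0,i=2
  ##...|.  b24=0 t=4,i=14
  #.###|#  b23=1 t=1,i=9
  #.##.|#  b22=1 t=0,i=10
  #.#.#|#  b21=1 t=1,i=7
  #.#..|#  b20=1 t=1,i=13
  #..##|.  b19=0 t=0,i=3
  #..#.|#  b18=1 t=0,i=7
  #...#|.  b17=0 t=1,i=15
  #....|#  b16=1 t=4,i=5
  .####|.  b15=0 t=2,i=8
  .###.|#  b14=1 t=1,i=10
  .##.#|.  b13=0 t=1,i=5
  .##..|#  b12=1 t=0,i=1
  .#.##|#  b11=1 t=0,i=9
  .#.#.|#  b10=1 t=3,i=8
  .#..#|.  b9=0 t=0,i=15
  .#...|.  b8=0 t=1,i=14
  ..###|#  b7=1 t=2,i=7
  ..##.|#  b6=1 t=0,i=0
  ..#.#|.  b5=0 t=0,i=8
  ..#..|.  b4=0 t=0,i=14
  ...##|.  b3=0 t=1,i=16
  ...#.|.  b2=0 t=3,i=6
  ....#|#  b1=1 t=4,i=6
  .....|.  b0=0 t=5,i=16
  bits 10111000111101010101110011000010 = 3103087810

3103087810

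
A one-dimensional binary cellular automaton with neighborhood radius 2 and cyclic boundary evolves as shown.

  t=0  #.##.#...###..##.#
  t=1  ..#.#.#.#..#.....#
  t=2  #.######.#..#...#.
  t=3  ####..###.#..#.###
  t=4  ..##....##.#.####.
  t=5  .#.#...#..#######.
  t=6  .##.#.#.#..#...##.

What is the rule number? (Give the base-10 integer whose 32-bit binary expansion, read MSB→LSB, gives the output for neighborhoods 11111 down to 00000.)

1960877868

  #####|.  b31=0 t=2,i=4
  ####.|#  b30=1 t=2,i=6
  ###.#|#  b29=1 t=2,i=7
  ###..|#  b28=1 t=0,i=11
  ##.##|.  b27=0 t=0,i=1
  ##.#.|#  b26=1 t=0,i=4
  ##..#|.  b25=0 t=0,i=12
  ##...|.  b24=0 t=4,i=4
  #.###|#  b23=1 t=2,i=2
  #.##.|#  b22=1 t=0,i=2
  #.#.#|#  b21=1 t=1,i=4
  #.#..|.  b20=0 t=0,i=5
  #..##|.  b19=0 t=0,i=13
  #..#.|.  b18=0 t=1,i=1
  #...#|.  b17=0 t=0,i=7
  #....|.  b16=0 t=1,i=13
  .####|#  b15=1 t=2,i=3
  .###.|.  b14=0 t=0,i=10
  .##.#|.  b13=0 t=0,i=0
  .##..|#  b12=1 t=4,i=3
  .#.##|#  b11=1 t=2,i=1
  .#.#.|#  b10=1 t=1,i=3
  .#..#|#  b9=1 t=1,i=0
  .#...|#  b8=1 t=0,i=6
  ..###|.  b7=0 t=0,i=9
  ..##.|.  b6=0 t=0,i=14
  ..#.#|#  b5=1 t=1,i=2
  ..#..|.  b4=0 t=1,i=11
  ...##|#  b3=1 t=0,i=8
  ...#.|#  b2=1 t=1,i=16
  ....#|.  b1=0 t=1,i=15
  .....|.  b0=0 t=1,i=14
  bits 01110100111000001001111100101100 = 1960877868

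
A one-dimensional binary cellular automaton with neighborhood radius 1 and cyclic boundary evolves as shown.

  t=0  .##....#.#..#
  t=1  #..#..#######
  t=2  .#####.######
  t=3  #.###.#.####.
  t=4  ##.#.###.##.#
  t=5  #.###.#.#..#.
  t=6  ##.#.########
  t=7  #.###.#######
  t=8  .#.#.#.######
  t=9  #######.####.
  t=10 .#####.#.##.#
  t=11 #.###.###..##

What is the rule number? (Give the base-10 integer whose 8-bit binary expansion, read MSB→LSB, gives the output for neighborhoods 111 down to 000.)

  [7] ### => #  t=1,i=7
  [6] ##. => .  t=0,i=2
  [5] #.# => #  t=0,i=0
  [4] #.. => #  t=0,i=3
  [3] .## => .  t=0,i=1
  [2] .#. => #  t=0,i=7
  [1] ..# => #  t=0,i=6
  [0] ... => .  t=0,i=4
  bits 10110110 = 182

182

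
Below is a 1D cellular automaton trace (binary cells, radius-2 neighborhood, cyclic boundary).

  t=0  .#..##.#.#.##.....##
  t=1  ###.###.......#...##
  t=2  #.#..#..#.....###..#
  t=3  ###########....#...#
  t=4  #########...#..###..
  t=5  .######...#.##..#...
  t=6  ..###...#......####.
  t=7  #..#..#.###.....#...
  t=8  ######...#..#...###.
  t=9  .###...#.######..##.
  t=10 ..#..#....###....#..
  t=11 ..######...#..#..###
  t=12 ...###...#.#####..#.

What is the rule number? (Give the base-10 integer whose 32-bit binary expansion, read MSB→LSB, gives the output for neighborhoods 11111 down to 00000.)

2753028944

  #####|#  b31=1 t=1,i=0
  ####.|.  b30=0 t=1,i=1
  ###.#|#  b29=1 t=1,i=2
  ###..|.  b28=0 t=1,i=6
  ##.##|.  b27=0 t=1,i=3
  ##.#.|#  b26=1 t=0,i=0
  ##..#|.  b25=0 t=2,i=17
  ##...|.  b24=0 t=0,i=13
  #.###|.  b23=0 t=1,i=4
  #.##.|.  b22=0 t=0,i=11
  #.#.#|.  b21=0 t=0,i=7
  #.#..|#  b20=1 t=0,i=1
  #..##|.  b19=0 t=0,i=3
  #..#.|#  b18=1 t=2,i=4
  #...#|#  b17=1 t=1,i=16
  #....|#  b16=1 t=0,i=14
  .####|#  b15=1 t=1,i=19
  .###.|#  b14=1 t=1,i=5
  .##.#|#  b13=1 t=0,i=5
  .##..|.  b12=0 t=0,i=12
  .#.##|.  b11=0 t=0,i=10
  .#.#.|.  b10=0 t=0,i=8
  .#..#|#  b9=1 t=0,i=2
  .#...|#  b8=1 t=1,i=15
  ..###|.  b7=0 t=1,i=18
  ..##.|#  b6=1 t=0,i=4
  ..#.#|.  b5=0 t=5,i=10
  ..#..|#  b4=1 t=1,i=14
  ...##|.  b3=0 t=0,i=17
  ...#.|.  b2=0 t=1,i=13
  ....#|.  b1=0 t=0,i=16
  .....|.  b0=0 t=0,i=15
  bits 10100100000101111110001101010000 = 2753028944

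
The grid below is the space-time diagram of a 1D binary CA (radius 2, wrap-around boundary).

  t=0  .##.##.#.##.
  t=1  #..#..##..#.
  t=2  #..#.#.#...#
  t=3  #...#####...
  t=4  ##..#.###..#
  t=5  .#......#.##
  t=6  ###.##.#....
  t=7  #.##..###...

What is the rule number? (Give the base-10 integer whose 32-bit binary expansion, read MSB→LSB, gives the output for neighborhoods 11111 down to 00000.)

  [31] ##### => #  t=3,i=6
  [30] ####. => #  t=3,i=7
  [29] ###.# => #  t=6,i=2
  [28] ###.. => #  t=3,i=8
  [27] ##.## => #  t=0,i=3
  [26] ##.#. => #  t=0,i=6
  [25] ##..# => .  t=0,i=11
  [24] ##... => .  t=3,i=9
  [23] #.### => .  t=4,i=6
  [22] #.##. => .  t=0,i=4
  [21] #.#.# => #  t=0,i=7
  [20] #.#.. => #  t=1,i=0
  [19] #..## => #  t=0,i=0
  [18] #..#. => .  t=1,i=2
  [17] #...# => .  t=2,i=9
  [16] #.... => .  t=5,i=3
  [15] .#### => .  t=3,i=5
  [14] .###. => .  t=4,i=0
  [13] .##.# => .  t=0,i=2
  [12] .##.. => #  t=0,i=10
  [11] .#.## => .  t=0,i=8
  [10] .#.#. => #  t=1,i=11
  [9] .#..# => .  t=1,i=1
  [8] .#... => #  t=2,i=8
  [7] ..### => #  t=3,i=4
  [6] ..##. => .  t=0,i=1
  [5] ..#.# => .  t=1,i=10
  [4] ..#.. => #  t=1,i=3
  [3] ...## => .  t=2,i=10
  [2] ...#. => #  t=3,i=11
  [1] ....# => .  t=5,i=6
  [0] ..... => #  t=5,i=4
  bits 11111100001110000001010110010101 = 4231533973

4231533973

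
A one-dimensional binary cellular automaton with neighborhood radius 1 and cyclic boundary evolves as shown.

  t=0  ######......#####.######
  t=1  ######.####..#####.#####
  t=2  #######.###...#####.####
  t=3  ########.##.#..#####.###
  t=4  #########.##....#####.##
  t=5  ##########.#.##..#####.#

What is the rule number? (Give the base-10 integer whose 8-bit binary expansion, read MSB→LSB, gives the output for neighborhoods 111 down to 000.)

  ### -> #   bit 7 = 1  t=0,i=0
  ##. -> #   bit 6 = 1  t=0,i=5
  #.# -> #   bit 5 = 1  t=0,i=17
  #.. -> .   bit 4 = 0  t=0,i=6
  .## -> .   bit 3 = 0  t=0,i=12
  .#. -> .   bit 2 = 0  t=3,i=12
  ..# -> .   bit 1 = 0  t=0,i=11
  ... -> #   bit 0 = 1  t=0,i=7
  bits 11100001 = 225

225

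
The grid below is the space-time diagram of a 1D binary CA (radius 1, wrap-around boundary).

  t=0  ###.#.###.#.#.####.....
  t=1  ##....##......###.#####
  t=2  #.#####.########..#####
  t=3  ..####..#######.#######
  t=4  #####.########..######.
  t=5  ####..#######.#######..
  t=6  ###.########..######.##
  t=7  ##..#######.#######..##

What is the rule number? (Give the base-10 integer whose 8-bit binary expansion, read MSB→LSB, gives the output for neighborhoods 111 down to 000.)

155

  nb ###: next=#  (t=0,i=1, bit7=1)
  nb ##.: next=.  (t=0,i=2, bit6=0)
  nb #.#: next=.  (t=0,i=3, bit5=0)
  nb #..: next=#  (t=0,i=18, bit4=1)
  nb .##: next=#  (t=0,i=0, bit3=1)
  nb .#.: next=.  (t=0,i=4, bit2=0)
  nb ..#: next=#  (t=0,i=22, bit1=1)
  nb ...: next=#  (t=0,i=19, bit0=1)
  bits 10011011 = 155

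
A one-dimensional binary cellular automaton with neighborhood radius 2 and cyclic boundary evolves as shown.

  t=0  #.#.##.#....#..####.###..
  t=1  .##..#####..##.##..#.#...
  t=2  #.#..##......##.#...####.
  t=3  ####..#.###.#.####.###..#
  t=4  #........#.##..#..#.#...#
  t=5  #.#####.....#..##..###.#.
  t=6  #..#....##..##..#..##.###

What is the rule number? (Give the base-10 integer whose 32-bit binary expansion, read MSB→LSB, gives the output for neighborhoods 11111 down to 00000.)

  ##### -> .   bit 31 = 0  t=1,i=7
  ####. -> .   bit 30 = 0  t=0,i=17
  ###.# -> .   bit 29 = 0  t=0,i=18
  ###.. -> .   bit 28 = 0  t=0,i=22
  ##.## -> #   bit 27 = 1  t=0,i=19
  ##.#. -> #   bit 26 = 1  t=0,i=6
  ##..# -> .   bit 25 = 0  t=0,i=23
  ##... -> .   bit 24 = 0  t=2,i=7
  #.### -> .   bit 23 = 0  t=0,i=20
  #.##. -> .   bit 22 = 0  t=0,i=4
  #.#.# -> #   bit 21 = 1  t=0,i=2
  #.#.. -> #   bit 20 = 1  t=0,i=7
  #..## -> .   bit 19 = 0  t=0,i=14
  #..#. -> .   bit 18 = 0  t=0,i=24
  #...# -> .   bit 17 = 0  t=2,i=18
  #.... -> #   bit 16 = 1  t=0,i=9
  .#### -> #   bit 15 = 1  t=0,i=16
  .###. -> #   bit 14 = 1  t=0,i=21
  .##.# -> #   bit 13 = 1  t=0,i=5
  .##.. -> #   bit 12 = 1  t=1,i=2
  .#.## -> .   bit 11 = 0  t=0,i=3
  .#.#. -> #   bit 10 = 1  t=0,i=1
  .#..# -> #   bit 9 = 1  t=0,i=13
  .#... -> #   bit 8 = 1  t=0,i=8
  ..### -> #   bit 7 = 1  t=0,i=15
  ..##. -> .   bit 6 = 0  t=1,i=1
  ..#.# -> .   bit 5 = 0  t=0,i=0
  ..#.. -> #   bit 4 = 1  t=0,i=12
  ...## -> #   bit 3 = 1  t=1,i=0
  ...#. -> .   bit 2 = 0  t=0,i=11
  ....# -> .   bit 1 = 0  t=0,i=10
  ..... -> #   bit 0 = 1  t=2,i=9
  bits 00001100001100011111011110011001 = 204601241

204601241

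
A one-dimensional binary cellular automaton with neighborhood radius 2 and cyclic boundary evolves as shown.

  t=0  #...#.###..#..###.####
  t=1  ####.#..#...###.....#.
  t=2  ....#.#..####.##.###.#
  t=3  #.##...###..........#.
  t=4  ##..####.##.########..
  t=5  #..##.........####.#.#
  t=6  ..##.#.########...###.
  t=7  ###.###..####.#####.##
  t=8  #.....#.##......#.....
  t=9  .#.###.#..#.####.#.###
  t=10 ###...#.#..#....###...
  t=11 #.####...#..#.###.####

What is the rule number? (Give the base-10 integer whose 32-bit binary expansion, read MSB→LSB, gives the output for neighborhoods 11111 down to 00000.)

  ##### -> #   bit 31 = 1  t=0,i=20
  ####. -> .   bit 30 = 0  t=0,i=21
  ###.# -> .   bit 29 = 0  t=0,i=16
  ###.. -> #   bit 28 = 1  t=0,i=0
  ##.## -> .   bit 27 = 0  t=0,i=17
  ##.#. -> #   bit 26 = 1  t=1,i=4
  ##..# -> .   bit 25 = 0  t=0,i=9
  ##... -> #   bit 24 = 1  t=0,i=1
  #.### -> .   bit 23 = 0  t=0,i=6
  #.##. -> .   bit 22 = 0  t=2,i=14
  #.#.# -> #   bit 21 = 1  t=3,i=0
  #.#.. -> .   bit 20 = 0  t=1,i=5
  #..## -> #   bit 19 = 1  t=0,i=13
  #..#. -> .   bit 18 = 0  t=0,i=10
  #...# -> #   bit 17 = 1  t=0,i=2
  #.... -> .   bit 16 = 0  t=1,i=16
  .#### -> .   bit 15 = 0  t=0,i=19
  .###. -> .   bit 14 = 0  t=0,i=7
  .##.# -> .   bit 13 = 0  t=2,i=15
  .##.. -> .   bit 12 = 0  t=3,i=3
  .#.## -> #   bit 11 = 1  t=0,i=5
  .#.#. -> .   bit 10 = 0  t=2,i=5
  .#..# -> #   bit 9 = 1  t=0,i=12
  .#... -> #   bit 8 = 1  t=1,i=9
  ..### -> #   bit 7 = 1  t=0,i=14
  ..##. -> #   bit 6 = 1  t=4,i=0
  ..#.# -> .   bit 5 = 0  t=0,i=4
  ..#.. -> .   bit 4 = 0  t=0,i=11
  ...## -> #   bit 3 = 1  t=1,i=11
  ...#. -> #   bit 2 = 1  t=0,i=3
  ....# -> #   bit 1 = 1  t=1,i=18
  ..... -> #   bit 0 = 1  t=1,i=17
  bits 10010101001010100000101111001111 = 2502560719

2502560719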